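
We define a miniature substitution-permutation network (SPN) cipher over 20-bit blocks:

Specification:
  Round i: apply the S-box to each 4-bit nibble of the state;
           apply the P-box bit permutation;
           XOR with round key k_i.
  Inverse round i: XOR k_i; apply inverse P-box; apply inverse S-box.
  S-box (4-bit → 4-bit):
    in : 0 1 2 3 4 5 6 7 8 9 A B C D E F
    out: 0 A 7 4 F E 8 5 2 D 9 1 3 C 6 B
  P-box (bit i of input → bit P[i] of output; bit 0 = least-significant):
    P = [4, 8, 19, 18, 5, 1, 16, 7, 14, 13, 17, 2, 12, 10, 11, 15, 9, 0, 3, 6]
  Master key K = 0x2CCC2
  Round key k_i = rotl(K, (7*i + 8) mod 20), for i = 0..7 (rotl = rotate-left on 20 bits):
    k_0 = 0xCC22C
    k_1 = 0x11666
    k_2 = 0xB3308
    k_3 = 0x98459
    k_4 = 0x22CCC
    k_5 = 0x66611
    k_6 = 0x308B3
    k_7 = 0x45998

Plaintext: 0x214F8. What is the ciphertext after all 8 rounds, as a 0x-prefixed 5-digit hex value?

s_0 = plaintext = 0x214F8
s_1 = Round(s_0, k_0) = 0xE2583
s_2 = Round(s_1, k_1) = 0xB2A69
s_3 = Round(s_2, k_2) = 0x76D9C
s_4 = Round(s_3, k_3) = 0xA07E5
s_5 = Round(s_4, k_4) = 0xD6F8E
s_6 = Round(s_5, k_5) = 0xE875F
s_7 = Round(s_6, k_6) = 0x44D28
s_8 = Round(s_7, k_7) = 0x7C6F7

0x7C6F7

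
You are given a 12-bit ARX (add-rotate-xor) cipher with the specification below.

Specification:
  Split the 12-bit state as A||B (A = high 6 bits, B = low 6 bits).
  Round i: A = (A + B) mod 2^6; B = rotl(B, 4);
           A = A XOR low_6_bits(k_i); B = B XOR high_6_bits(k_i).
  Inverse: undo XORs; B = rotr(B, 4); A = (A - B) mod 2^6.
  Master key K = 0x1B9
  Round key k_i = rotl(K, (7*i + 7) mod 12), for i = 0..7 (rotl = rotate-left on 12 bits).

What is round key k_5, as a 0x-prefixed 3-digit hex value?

0xE46

K = 0x1B9
k_0 = rotl(K, (7*0+7) mod 12) = rotl(K, 7) = 0xC8D
k_1 = rotl(K, (7*1+7) mod 12) = rotl(K, 2) = 0x6E4
k_2 = rotl(K, (7*2+7) mod 12) = rotl(K, 9) = 0x237
k_3 = rotl(K, (7*3+7) mod 12) = rotl(K, 4) = 0xB91
k_4 = rotl(K, (7*4+7) mod 12) = rotl(K, 11) = 0x8DC
k_5 = rotl(K, (7*5+7) mod 12) = rotl(K, 6) = 0xE46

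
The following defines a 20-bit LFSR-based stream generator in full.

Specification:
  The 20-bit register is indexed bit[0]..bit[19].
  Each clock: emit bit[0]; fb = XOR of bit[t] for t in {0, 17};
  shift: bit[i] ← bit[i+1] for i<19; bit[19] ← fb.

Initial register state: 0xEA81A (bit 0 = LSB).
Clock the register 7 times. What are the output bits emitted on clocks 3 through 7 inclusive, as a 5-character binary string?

01100

reg_0 = 0xEA81A
clock 1: out=0, reg = 0xF540D
clock 2: out=1, reg = 0x7AA06
clock 3: out=0, reg = 0xBD503
clock 4: out=1, reg = 0x5EA81
clock 5: out=1, reg = 0xAF540
clock 6: out=0, reg = 0xD7AA0
clock 7: out=0, reg = 0x6BD50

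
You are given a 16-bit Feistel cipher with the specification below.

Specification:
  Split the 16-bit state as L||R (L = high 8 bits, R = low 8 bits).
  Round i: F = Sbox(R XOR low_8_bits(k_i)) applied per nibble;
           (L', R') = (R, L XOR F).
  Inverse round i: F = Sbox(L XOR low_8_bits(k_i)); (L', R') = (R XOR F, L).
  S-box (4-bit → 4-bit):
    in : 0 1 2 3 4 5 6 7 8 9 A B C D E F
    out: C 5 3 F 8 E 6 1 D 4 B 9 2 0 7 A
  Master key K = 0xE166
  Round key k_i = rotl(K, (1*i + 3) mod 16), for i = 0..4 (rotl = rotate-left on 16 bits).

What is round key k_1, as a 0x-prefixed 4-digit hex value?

0x166E

K = 0xE166
k_0 = rotl(K, (1*0+3) mod 16) = rotl(K, 3) = 0x0B37
k_1 = rotl(K, (1*1+3) mod 16) = rotl(K, 4) = 0x166E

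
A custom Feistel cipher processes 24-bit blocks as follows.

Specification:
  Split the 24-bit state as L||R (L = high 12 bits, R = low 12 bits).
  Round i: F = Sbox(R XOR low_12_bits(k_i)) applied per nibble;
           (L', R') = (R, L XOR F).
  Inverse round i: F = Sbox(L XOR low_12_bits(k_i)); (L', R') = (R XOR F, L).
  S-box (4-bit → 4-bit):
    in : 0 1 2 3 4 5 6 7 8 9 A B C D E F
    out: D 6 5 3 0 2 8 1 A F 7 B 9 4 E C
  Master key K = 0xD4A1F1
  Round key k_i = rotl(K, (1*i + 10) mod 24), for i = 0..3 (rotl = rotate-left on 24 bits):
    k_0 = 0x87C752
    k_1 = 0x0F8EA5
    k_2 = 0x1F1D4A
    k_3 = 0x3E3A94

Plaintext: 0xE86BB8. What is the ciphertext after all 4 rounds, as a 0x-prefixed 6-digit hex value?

0x8E4135

s_0 = plaintext = 0xE86BB8
s_1 = Round(s_0, k_0) = 0xBB8761
s_2 = Round(s_1, k_1) = 0x761428
s_3 = Round(s_2, k_2) = 0x4288E4
s_4 = Round(s_3, k_3) = 0x8E4135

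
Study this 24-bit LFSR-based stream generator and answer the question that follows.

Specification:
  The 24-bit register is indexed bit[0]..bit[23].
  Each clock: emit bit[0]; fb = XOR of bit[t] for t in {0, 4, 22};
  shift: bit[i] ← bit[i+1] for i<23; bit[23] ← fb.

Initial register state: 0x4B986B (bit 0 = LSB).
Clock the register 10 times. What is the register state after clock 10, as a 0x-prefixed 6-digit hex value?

0xE712E6

reg_0 = 0x4B986B
clock 1: out=1, reg = 0x25CC35
clock 2: out=1, reg = 0x12E61A
clock 3: out=0, reg = 0x89730D
clock 4: out=1, reg = 0xC4B986
clock 5: out=0, reg = 0xE25CC3
clock 6: out=1, reg = 0x712E61
clock 7: out=1, reg = 0x389730
clock 8: out=0, reg = 0x9C4B98
clock 9: out=0, reg = 0xCE25CC
clock 10: out=0, reg = 0xE712E6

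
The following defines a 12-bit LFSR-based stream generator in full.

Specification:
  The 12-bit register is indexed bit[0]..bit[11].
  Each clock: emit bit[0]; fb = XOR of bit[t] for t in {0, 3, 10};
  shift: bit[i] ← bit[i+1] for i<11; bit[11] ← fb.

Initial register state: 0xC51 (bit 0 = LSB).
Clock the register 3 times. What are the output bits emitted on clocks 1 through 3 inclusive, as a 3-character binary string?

reg_0 = 0xC51
clock 1: out=1, reg = 0x628
clock 2: out=0, reg = 0x314
clock 3: out=0, reg = 0x18A

100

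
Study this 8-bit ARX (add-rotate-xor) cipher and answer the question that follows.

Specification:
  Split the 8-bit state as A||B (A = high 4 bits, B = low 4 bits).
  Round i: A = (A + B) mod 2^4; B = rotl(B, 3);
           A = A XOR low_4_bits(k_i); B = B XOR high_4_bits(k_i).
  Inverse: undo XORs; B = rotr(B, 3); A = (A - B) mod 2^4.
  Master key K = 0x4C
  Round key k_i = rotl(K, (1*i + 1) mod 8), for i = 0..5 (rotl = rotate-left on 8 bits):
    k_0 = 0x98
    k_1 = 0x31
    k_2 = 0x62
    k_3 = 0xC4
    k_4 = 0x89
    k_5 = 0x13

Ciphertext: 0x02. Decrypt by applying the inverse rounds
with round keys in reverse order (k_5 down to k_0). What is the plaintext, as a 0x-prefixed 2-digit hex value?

0xED

s_0 = ciphertext = 0x02
s_1 = InvRound(s_0, k_5) = 0xD6
s_2 = InvRound(s_1, k_4) = 0x7D
s_3 = InvRound(s_2, k_3) = 0x12
s_4 = InvRound(s_3, k_2) = 0xB8
s_5 = InvRound(s_4, k_1) = 0x37
s_6 = InvRound(s_5, k_0) = 0xED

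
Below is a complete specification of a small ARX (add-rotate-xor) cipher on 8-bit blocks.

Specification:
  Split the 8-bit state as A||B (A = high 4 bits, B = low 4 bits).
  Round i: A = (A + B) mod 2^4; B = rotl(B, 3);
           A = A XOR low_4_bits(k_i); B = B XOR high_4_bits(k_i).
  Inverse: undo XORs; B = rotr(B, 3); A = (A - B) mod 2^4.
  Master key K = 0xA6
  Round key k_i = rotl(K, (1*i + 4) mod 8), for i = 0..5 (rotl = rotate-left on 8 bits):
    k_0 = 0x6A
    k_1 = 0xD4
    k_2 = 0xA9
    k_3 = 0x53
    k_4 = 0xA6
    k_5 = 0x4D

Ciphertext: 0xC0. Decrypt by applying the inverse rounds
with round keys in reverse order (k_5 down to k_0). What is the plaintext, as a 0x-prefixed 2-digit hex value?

0xCF

s_0 = ciphertext = 0xC0
s_1 = InvRound(s_0, k_5) = 0x98
s_2 = InvRound(s_1, k_4) = 0xB4
s_3 = InvRound(s_2, k_3) = 0x62
s_4 = InvRound(s_3, k_2) = 0xE1
s_5 = InvRound(s_4, k_1) = 0x19
s_6 = InvRound(s_5, k_0) = 0xCF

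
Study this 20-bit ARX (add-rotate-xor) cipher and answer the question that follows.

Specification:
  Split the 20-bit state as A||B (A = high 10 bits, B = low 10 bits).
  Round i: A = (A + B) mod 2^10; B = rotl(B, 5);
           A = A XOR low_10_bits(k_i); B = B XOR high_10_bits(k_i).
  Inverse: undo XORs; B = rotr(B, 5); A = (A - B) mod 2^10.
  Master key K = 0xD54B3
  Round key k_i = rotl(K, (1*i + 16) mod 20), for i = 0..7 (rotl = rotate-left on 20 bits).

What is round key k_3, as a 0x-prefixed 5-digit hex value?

0xEAA59

K = 0xD54B3
k_0 = rotl(K, (1*0+16) mod 20) = rotl(K, 16) = 0x3D54B
k_1 = rotl(K, (1*1+16) mod 20) = rotl(K, 17) = 0x7AA96
k_2 = rotl(K, (1*2+16) mod 20) = rotl(K, 18) = 0xF552C
k_3 = rotl(K, (1*3+16) mod 20) = rotl(K, 19) = 0xEAA59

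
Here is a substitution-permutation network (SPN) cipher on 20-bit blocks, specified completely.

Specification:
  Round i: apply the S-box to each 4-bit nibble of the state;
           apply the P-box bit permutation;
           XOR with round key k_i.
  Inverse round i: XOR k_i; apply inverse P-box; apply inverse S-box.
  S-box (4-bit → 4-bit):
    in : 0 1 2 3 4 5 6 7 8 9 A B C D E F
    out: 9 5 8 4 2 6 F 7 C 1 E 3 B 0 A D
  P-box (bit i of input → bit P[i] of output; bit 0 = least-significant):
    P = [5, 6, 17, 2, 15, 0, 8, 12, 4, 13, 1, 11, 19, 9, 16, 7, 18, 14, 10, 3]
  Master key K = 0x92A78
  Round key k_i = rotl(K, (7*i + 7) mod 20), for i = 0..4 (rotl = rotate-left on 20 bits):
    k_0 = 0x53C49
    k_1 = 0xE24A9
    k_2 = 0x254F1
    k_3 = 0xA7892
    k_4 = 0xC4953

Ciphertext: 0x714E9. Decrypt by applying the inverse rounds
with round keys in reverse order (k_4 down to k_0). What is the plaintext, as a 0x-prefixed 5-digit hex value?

s_0 = ciphertext = 0x714E9
s_1 = InvRound(s_0, k_4) = 0xAFF81
s_2 = InvRound(s_1, k_3) = 0x3417D
s_3 = InvRound(s_2, k_2) = 0x88D82
s_4 = InvRound(s_3, k_1) = 0x0DA71
s_5 = InvRound(s_4, k_0) = 0x65B99

0x65B99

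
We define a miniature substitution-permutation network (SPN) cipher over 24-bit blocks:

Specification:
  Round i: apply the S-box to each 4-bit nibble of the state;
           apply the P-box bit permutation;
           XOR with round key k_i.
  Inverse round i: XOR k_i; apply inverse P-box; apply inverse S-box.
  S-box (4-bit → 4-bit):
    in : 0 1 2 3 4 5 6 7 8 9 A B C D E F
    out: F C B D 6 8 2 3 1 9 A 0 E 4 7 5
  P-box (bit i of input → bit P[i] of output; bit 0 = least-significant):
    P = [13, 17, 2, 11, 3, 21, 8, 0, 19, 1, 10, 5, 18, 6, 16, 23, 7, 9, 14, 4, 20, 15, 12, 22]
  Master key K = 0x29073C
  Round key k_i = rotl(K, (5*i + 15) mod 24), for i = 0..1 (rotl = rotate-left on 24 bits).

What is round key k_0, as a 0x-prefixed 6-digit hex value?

0x9E1483

K = 0x29073C
k_0 = rotl(K, (5*0+15) mod 24) = rotl(K, 15) = 0x9E1483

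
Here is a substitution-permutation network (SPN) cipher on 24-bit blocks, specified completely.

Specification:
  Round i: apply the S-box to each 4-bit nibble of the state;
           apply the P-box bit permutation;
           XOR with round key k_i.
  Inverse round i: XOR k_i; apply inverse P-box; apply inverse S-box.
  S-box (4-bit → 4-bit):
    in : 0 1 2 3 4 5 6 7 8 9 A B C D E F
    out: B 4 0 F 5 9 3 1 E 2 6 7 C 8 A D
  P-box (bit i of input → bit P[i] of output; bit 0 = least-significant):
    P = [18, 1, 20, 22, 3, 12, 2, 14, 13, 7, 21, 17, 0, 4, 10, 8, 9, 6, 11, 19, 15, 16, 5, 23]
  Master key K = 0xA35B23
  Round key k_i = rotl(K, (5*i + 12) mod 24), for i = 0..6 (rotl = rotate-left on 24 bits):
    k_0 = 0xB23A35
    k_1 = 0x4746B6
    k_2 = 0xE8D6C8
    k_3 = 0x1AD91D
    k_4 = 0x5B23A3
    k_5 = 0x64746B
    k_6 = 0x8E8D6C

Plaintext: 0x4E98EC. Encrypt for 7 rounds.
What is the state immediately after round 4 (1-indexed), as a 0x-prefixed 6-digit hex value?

s_0 = plaintext = 0x4E98EC
s_1 = Round(s_0, k_0) = 0xC8EAC5
s_2 = Round(s_1, k_1) = 0xAB0F42
s_3 = Round(s_2, k_2) = 0xCBFDB5
s_4 = Round(s_3, k_3) = 0xDCC670
s_5 = Round(s_4, k_4) = 0x970E29
s_6 = Round(s_5, k_5) = 0x6777F8
s_7 = Round(s_6, k_6) = 0xDF6F63

0xDCC670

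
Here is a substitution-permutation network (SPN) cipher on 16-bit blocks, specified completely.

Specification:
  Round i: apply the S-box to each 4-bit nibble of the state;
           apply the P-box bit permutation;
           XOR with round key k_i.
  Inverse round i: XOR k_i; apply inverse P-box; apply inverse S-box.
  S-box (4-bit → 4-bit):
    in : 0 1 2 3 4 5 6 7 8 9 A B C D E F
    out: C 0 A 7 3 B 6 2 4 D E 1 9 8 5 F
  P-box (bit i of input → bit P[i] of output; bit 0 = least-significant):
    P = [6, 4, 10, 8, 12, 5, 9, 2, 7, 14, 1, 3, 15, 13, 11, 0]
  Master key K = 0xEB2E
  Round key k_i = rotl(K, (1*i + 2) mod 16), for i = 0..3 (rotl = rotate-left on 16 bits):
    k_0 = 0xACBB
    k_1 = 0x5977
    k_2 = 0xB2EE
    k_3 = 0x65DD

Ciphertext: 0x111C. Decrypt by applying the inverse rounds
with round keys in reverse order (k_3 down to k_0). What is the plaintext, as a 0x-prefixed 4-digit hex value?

0xED5B

s_0 = ciphertext = 0x111C
s_1 = InvRound(s_0, k_3) = 0x24BE
s_2 = InvRound(s_1, k_2) = 0xB1E3
s_3 = InvRound(s_2, k_1) = 0x34D7
s_4 = InvRound(s_3, k_0) = 0xED5B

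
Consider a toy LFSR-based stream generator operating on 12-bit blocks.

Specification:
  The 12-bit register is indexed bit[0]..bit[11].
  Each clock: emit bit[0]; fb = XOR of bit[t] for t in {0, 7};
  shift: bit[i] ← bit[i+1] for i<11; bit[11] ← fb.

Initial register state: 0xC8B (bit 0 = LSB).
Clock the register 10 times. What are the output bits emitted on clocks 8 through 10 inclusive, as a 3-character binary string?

100

reg_0 = 0xC8B
clock 1: out=1, reg = 0x645
clock 2: out=1, reg = 0xB22
clock 3: out=0, reg = 0x591
clock 4: out=1, reg = 0x2C8
clock 5: out=0, reg = 0x964
clock 6: out=0, reg = 0x4B2
clock 7: out=0, reg = 0xA59
clock 8: out=1, reg = 0xD2C
clock 9: out=0, reg = 0x696
clock 10: out=0, reg = 0xB4B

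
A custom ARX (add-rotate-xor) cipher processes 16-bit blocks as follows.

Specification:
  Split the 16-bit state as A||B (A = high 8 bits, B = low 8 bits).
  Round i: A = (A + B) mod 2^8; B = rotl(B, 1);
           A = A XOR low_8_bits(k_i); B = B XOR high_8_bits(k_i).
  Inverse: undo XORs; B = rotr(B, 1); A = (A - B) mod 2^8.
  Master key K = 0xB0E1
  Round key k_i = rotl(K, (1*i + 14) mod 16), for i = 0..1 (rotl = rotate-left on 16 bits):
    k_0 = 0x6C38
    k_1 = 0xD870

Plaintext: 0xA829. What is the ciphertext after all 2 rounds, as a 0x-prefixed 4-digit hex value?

0x57A4

s_0 = plaintext = 0xA829
s_1 = Round(s_0, k_0) = 0xE93E
s_2 = Round(s_1, k_1) = 0x57A4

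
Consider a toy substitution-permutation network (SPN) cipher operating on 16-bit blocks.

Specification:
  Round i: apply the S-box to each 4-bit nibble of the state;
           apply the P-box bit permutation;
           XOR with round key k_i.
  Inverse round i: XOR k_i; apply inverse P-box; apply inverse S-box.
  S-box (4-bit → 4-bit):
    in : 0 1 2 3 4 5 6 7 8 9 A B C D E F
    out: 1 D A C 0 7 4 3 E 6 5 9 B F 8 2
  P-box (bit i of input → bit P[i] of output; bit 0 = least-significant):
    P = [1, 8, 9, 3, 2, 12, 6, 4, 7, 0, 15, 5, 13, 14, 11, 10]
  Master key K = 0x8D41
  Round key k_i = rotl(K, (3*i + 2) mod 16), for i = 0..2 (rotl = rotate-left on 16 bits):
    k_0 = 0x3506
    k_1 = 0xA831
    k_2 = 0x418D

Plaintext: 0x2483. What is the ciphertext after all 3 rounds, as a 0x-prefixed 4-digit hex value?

0x5E43

s_0 = plaintext = 0x2483
s_1 = Round(s_0, k_0) = 0x635E
s_2 = Round(s_1, k_1) = 0x305D
s_3 = Round(s_2, k_2) = 0x5E43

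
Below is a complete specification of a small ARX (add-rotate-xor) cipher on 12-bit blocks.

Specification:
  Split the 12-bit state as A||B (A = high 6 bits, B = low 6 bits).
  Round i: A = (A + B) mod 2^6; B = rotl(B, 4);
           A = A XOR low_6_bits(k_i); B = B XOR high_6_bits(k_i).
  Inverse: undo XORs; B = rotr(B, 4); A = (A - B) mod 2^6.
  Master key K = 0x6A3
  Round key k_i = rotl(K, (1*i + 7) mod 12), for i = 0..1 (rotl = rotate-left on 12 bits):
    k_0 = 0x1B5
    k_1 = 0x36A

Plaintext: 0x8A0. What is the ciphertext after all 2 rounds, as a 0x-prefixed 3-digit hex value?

0xBEE

s_0 = plaintext = 0x8A0
s_1 = Round(s_0, k_0) = 0xDCE
s_2 = Round(s_1, k_1) = 0xBEE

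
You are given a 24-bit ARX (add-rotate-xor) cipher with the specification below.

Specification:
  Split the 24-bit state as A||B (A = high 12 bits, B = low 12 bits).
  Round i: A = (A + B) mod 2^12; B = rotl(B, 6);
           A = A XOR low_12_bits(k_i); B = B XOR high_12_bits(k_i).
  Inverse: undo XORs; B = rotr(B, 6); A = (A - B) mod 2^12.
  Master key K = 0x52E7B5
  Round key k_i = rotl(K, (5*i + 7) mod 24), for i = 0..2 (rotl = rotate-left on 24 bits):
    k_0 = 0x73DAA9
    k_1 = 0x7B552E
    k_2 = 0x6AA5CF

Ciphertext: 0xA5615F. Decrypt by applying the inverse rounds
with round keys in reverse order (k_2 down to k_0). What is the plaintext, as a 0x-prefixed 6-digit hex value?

s_0 = ciphertext = 0xA5615F
s_1 = InvRound(s_0, k_2) = 0x23AD5F
s_2 = InvRound(s_1, k_1) = 0xC69AAB
s_3 = InvRound(s_2, k_0) = 0x10A5B6

0x10A5B6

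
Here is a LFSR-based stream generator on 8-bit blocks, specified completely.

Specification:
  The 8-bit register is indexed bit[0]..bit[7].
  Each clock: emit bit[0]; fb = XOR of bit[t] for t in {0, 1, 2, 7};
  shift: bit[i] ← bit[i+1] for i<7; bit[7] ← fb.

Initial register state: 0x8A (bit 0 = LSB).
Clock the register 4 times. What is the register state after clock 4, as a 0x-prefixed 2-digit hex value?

reg_0 = 0x8A
clock 1: out=0, reg = 0x45
clock 2: out=1, reg = 0x22
clock 3: out=0, reg = 0x91
clock 4: out=1, reg = 0x48

0x48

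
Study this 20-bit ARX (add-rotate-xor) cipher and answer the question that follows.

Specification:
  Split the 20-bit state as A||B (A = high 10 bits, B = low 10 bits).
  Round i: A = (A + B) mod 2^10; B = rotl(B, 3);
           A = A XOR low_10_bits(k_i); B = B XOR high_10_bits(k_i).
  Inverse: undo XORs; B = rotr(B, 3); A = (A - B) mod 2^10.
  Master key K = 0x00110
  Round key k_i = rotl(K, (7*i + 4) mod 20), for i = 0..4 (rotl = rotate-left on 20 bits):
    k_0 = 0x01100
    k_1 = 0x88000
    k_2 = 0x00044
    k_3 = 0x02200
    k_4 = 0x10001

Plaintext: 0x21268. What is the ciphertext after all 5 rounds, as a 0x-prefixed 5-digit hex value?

0xF4413

s_0 = plaintext = 0x21268
s_1 = Round(s_0, k_0) = 0xFB340
s_2 = Round(s_1, k_1) = 0xCB026
s_3 = Round(s_2, k_2) = 0xC5930
s_4 = Round(s_3, k_3) = 0x9198A
s_5 = Round(s_4, k_4) = 0xF4413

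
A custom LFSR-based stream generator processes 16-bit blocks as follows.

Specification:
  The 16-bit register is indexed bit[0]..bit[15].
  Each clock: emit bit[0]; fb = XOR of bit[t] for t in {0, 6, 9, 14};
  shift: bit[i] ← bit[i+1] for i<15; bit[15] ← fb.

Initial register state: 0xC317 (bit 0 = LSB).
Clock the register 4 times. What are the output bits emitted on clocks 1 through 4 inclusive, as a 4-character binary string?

reg_0 = 0xC317
clock 1: out=1, reg = 0xE18B
clock 2: out=1, reg = 0x70C5
clock 3: out=1, reg = 0xB862
clock 4: out=0, reg = 0xDC31

1110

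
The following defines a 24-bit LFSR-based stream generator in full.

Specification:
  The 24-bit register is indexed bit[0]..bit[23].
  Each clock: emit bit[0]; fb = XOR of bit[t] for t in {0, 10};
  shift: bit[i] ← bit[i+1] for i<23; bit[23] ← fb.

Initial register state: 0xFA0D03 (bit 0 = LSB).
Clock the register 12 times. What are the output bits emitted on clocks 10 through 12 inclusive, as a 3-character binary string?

011

reg_0 = 0xFA0D03
clock 1: out=1, reg = 0x7D0681
clock 2: out=1, reg = 0x3E8340
clock 3: out=0, reg = 0x1F41A0
clock 4: out=0, reg = 0x0FA0D0
clock 5: out=0, reg = 0x07D068
clock 6: out=0, reg = 0x03E834
clock 7: out=0, reg = 0x01F41A
clock 8: out=0, reg = 0x80FA0D
clock 9: out=1, reg = 0xC07D06
clock 10: out=0, reg = 0xE03E83
clock 11: out=1, reg = 0x701F41
clock 12: out=1, reg = 0x380FA0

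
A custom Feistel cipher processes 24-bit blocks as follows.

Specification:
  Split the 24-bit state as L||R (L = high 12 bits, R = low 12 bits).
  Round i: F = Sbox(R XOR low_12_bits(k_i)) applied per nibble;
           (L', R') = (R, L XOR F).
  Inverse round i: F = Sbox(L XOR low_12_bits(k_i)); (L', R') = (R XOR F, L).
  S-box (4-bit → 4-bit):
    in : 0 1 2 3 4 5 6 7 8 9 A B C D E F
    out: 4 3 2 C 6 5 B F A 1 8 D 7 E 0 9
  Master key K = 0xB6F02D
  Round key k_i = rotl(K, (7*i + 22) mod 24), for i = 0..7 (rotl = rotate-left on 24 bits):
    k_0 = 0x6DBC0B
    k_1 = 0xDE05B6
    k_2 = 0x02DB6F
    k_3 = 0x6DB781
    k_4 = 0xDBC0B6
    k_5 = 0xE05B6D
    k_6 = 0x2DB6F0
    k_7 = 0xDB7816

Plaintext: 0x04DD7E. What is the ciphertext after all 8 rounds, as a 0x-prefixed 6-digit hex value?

s_0 = plaintext = 0x04DD7E
s_1 = Round(s_0, k_0) = 0xD7E3B8
s_2 = Round(s_1, k_1) = 0x3B863E
s_3 = Round(s_2, k_2) = 0x63EDEB
s_4 = Round(s_3, k_3) = 0xDEBE86
s_5 = Round(s_4, k_4) = 0xE86D2F
s_6 = Round(s_5, k_5) = 0xD2F5E4
s_7 = Round(s_6, k_6) = 0x5E4119
s_8 = Round(s_7, k_7) = 0x1194AD

0x1194AD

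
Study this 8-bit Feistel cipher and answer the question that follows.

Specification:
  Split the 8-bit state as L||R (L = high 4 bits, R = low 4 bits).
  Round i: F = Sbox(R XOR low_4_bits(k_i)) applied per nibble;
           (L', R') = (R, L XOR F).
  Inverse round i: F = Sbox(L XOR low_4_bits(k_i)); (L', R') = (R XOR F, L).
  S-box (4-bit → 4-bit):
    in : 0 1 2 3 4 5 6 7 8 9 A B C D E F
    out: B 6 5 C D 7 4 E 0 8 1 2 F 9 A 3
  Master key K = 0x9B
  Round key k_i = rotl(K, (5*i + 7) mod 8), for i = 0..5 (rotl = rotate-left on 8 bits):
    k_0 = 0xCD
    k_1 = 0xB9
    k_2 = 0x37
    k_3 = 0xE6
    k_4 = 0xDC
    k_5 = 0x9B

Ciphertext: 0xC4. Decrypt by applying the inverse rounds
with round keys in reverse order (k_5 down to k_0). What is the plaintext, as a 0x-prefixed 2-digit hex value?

0xC3

s_0 = ciphertext = 0xC4
s_1 = InvRound(s_0, k_5) = 0xAC
s_2 = InvRound(s_1, k_4) = 0x8A
s_3 = InvRound(s_2, k_3) = 0x08
s_4 = InvRound(s_3, k_2) = 0x60
s_5 = InvRound(s_4, k_1) = 0x36
s_6 = InvRound(s_5, k_0) = 0xC3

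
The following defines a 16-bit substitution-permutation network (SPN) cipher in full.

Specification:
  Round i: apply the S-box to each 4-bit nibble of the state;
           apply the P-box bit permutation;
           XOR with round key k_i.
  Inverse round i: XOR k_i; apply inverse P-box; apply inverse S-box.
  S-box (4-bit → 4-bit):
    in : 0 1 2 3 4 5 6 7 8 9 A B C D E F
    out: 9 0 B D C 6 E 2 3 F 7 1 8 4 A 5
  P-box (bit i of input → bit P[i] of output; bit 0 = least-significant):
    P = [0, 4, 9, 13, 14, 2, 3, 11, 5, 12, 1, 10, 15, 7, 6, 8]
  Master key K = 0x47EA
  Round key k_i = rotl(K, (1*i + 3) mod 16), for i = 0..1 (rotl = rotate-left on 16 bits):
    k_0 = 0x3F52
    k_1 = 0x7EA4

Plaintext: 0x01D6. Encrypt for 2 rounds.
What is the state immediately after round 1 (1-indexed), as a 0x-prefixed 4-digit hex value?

0x9C4A

s_0 = plaintext = 0x01D6
s_1 = Round(s_0, k_0) = 0x9C4A
s_2 = Round(s_1, k_1) = 0xF17D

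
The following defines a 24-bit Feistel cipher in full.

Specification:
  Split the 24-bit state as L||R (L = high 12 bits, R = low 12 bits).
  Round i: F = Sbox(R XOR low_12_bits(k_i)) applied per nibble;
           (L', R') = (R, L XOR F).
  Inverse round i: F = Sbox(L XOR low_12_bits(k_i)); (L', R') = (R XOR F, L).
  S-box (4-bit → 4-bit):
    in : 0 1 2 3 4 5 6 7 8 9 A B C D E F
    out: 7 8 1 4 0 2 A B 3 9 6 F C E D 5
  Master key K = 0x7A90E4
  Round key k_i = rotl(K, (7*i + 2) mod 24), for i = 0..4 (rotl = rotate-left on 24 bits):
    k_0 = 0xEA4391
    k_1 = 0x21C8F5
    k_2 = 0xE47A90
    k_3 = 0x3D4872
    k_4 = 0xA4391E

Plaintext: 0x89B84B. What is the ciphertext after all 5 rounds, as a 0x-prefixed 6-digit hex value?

0xD94C98

s_0 = plaintext = 0x89B84B
s_1 = Round(s_0, k_0) = 0x84B77D
s_2 = Round(s_1, k_1) = 0x77DD78
s_3 = Round(s_2, k_2) = 0xD78CAE
s_4 = Round(s_3, k_3) = 0xCAED94
s_5 = Round(s_4, k_4) = 0xD94C98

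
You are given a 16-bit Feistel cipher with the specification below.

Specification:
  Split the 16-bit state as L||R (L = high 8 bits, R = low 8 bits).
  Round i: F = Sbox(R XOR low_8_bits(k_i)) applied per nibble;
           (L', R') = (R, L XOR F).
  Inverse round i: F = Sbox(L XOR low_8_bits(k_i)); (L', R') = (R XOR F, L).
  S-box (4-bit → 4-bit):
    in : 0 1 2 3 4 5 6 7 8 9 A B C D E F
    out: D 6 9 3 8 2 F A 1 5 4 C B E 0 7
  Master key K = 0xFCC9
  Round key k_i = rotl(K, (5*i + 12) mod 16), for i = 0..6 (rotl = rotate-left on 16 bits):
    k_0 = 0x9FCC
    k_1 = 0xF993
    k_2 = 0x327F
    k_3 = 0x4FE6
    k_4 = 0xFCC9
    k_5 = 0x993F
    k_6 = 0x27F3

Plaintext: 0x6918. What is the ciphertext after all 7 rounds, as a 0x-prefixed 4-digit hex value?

s_0 = plaintext = 0x6918
s_1 = Round(s_0, k_0) = 0x1881
s_2 = Round(s_1, k_1) = 0x8171
s_3 = Round(s_2, k_2) = 0x7151
s_4 = Round(s_3, k_3) = 0x51BB
s_5 = Round(s_4, k_4) = 0xBBF8
s_6 = Round(s_5, k_5) = 0xF801
s_7 = Round(s_6, k_6) = 0x0181

0x0181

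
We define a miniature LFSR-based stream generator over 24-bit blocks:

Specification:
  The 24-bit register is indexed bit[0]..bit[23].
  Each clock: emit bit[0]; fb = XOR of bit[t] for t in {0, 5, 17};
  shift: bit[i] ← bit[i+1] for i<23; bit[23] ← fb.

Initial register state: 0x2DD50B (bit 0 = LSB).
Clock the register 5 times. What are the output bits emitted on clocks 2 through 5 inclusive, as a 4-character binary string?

1010

reg_0 = 0x2DD50B
clock 1: out=1, reg = 0x96EA85
clock 2: out=1, reg = 0x4B7542
clock 3: out=0, reg = 0xA5BAA1
clock 4: out=1, reg = 0x52DD50
clock 5: out=0, reg = 0xA96EA8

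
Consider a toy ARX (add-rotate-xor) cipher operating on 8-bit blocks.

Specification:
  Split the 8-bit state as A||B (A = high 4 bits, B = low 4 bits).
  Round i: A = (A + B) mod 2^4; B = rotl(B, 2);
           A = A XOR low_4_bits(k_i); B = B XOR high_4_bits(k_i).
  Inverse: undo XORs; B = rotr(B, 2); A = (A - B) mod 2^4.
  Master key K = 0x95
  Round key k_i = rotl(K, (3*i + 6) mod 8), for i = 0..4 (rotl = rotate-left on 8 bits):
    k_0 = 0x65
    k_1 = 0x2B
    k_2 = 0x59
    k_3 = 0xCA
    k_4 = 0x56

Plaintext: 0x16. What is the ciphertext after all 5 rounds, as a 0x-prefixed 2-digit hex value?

0x84

s_0 = plaintext = 0x16
s_1 = Round(s_0, k_0) = 0x2F
s_2 = Round(s_1, k_1) = 0xAD
s_3 = Round(s_2, k_2) = 0xE2
s_4 = Round(s_3, k_3) = 0xA4
s_5 = Round(s_4, k_4) = 0x84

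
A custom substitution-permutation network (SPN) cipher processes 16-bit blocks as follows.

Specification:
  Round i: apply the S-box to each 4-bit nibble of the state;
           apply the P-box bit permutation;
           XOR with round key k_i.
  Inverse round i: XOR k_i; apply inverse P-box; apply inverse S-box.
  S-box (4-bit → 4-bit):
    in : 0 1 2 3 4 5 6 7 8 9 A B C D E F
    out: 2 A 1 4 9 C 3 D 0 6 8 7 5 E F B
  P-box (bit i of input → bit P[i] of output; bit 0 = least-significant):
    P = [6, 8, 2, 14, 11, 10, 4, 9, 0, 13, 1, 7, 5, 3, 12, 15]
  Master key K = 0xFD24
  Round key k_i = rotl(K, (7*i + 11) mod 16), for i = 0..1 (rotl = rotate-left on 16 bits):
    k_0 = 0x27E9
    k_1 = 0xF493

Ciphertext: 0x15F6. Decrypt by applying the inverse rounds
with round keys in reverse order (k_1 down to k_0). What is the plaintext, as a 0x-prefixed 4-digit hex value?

s_0 = ciphertext = 0x15F6
s_1 = InvRound(s_0, k_1) = 0x468E
s_2 = InvRound(s_1, k_0) = 0x2B8E

0x2B8E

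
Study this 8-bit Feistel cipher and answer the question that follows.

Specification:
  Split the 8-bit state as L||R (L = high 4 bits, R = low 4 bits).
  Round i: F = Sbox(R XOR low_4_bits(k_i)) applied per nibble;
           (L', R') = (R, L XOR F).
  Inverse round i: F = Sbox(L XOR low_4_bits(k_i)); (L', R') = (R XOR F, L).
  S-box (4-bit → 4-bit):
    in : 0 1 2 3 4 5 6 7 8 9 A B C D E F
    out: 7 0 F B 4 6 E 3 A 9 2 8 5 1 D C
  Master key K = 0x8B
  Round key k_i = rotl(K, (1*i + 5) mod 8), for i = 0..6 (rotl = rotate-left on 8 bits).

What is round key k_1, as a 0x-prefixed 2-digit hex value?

0xE2

K = 0x8B
k_0 = rotl(K, (1*0+5) mod 8) = rotl(K, 5) = 0x71
k_1 = rotl(K, (1*1+5) mod 8) = rotl(K, 6) = 0xE2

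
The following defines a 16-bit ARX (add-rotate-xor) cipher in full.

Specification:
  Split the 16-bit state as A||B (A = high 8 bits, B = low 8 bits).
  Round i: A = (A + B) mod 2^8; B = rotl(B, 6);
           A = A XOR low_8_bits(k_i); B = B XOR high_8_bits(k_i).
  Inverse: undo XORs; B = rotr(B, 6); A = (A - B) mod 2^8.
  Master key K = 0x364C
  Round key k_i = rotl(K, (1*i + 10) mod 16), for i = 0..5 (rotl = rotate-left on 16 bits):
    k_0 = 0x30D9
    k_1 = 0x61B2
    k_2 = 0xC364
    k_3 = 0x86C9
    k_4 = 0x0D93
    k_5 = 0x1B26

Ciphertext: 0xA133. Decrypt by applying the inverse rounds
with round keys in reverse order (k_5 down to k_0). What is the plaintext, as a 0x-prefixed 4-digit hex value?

0x0316

s_0 = ciphertext = 0xA133
s_1 = InvRound(s_0, k_5) = 0xE7A0
s_2 = InvRound(s_1, k_4) = 0xBEB6
s_3 = InvRound(s_2, k_3) = 0xB7C0
s_4 = InvRound(s_3, k_2) = 0xC70C
s_5 = InvRound(s_4, k_1) = 0xC0B5
s_6 = InvRound(s_5, k_0) = 0x0316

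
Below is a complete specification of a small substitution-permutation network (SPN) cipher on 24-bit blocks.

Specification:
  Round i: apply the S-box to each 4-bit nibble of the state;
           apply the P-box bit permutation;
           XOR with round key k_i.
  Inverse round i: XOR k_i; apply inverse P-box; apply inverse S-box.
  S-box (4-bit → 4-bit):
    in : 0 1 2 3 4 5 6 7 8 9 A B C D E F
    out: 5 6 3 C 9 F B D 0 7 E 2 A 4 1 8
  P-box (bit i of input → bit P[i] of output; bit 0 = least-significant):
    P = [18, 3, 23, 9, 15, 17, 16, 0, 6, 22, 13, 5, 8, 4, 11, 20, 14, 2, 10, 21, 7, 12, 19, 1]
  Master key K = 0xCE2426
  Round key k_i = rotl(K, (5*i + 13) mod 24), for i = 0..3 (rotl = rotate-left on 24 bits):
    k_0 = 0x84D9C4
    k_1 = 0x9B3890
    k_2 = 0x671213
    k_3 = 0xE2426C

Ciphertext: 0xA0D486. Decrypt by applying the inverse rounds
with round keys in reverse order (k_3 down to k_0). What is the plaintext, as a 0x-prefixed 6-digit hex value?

0x237A99

s_0 = ciphertext = 0xA0D486
s_1 = InvRound(s_0, k_3) = 0x6D862C
s_2 = InvRound(s_1, k_2) = 0xA1BF6B
s_3 = InvRound(s_2, k_1) = 0x73646C
s_4 = InvRound(s_3, k_0) = 0x237A99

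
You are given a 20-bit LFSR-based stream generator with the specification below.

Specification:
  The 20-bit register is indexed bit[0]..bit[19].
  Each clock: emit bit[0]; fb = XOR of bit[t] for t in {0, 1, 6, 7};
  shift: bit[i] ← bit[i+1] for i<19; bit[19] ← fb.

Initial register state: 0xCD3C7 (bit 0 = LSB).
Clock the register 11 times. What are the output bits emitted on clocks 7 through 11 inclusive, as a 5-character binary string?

11110

reg_0 = 0xCD3C7
clock 1: out=1, reg = 0x669E3
clock 2: out=1, reg = 0x334F1
clock 3: out=1, reg = 0x99A78
clock 4: out=0, reg = 0xCCD3C
clock 5: out=0, reg = 0x6669E
clock 6: out=0, reg = 0x3334F
clock 7: out=1, reg = 0x999A7
clock 8: out=1, reg = 0xCCCD3
clock 9: out=1, reg = 0x66669
clock 10: out=1, reg = 0x33334
clock 11: out=0, reg = 0x1999A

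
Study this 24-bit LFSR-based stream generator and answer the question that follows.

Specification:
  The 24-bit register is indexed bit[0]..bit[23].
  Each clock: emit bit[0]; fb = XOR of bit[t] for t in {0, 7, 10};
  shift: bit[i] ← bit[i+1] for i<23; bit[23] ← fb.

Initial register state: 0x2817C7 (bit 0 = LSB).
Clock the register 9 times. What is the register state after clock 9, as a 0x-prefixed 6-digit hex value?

0xF6940B

reg_0 = 0x2817C7
clock 1: out=1, reg = 0x940BE3
clock 2: out=1, reg = 0x4A05F1
clock 3: out=1, reg = 0xA502F8
clock 4: out=0, reg = 0xD2817C
clock 5: out=0, reg = 0x6940BE
clock 6: out=0, reg = 0xB4A05F
clock 7: out=1, reg = 0xDA502F
clock 8: out=1, reg = 0xED2817
clock 9: out=1, reg = 0xF6940B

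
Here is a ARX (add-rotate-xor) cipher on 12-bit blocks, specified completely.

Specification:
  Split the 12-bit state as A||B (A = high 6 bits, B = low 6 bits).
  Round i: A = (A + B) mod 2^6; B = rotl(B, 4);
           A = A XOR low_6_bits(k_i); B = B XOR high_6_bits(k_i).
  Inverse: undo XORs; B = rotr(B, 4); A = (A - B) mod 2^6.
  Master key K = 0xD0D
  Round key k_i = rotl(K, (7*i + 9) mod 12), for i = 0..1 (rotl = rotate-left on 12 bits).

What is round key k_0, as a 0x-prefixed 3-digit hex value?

K = 0xD0D
k_0 = rotl(K, (7*0+9) mod 12) = rotl(K, 9) = 0xBA1

0xBA1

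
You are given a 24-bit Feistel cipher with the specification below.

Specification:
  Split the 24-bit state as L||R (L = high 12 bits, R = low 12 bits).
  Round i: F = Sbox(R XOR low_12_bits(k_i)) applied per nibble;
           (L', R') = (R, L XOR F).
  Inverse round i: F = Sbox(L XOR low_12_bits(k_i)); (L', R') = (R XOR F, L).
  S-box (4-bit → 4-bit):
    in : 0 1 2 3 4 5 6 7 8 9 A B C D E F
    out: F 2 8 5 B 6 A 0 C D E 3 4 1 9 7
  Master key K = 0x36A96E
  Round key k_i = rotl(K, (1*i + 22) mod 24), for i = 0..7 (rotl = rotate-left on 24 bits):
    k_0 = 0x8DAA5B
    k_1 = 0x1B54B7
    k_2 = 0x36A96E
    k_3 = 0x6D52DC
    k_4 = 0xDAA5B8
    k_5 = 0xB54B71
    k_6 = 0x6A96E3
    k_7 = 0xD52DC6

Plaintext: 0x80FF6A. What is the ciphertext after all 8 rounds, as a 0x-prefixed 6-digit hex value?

0xB08AD8

s_0 = plaintext = 0x80FF6A
s_1 = Round(s_0, k_0) = 0xF6AE5D
s_2 = Round(s_1, k_1) = 0xE5D1F4
s_3 = Round(s_2, k_2) = 0x1F4283
s_4 = Round(s_3, k_3) = 0x283E93
s_5 = Round(s_4, k_4) = 0xE93100
s_6 = Round(s_5, k_5) = 0x100091
s_7 = Round(s_6, k_6) = 0x091B08
s_8 = Round(s_7, k_7) = 0xB08AD8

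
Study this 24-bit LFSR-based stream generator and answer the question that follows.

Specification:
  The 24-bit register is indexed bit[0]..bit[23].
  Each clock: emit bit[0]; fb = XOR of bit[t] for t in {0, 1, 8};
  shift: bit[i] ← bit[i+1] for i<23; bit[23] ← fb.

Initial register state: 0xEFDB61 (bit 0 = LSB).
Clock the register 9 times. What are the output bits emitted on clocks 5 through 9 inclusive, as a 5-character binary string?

reg_0 = 0xEFDB61
clock 1: out=1, reg = 0x77EDB0
clock 2: out=0, reg = 0xBBF6D8
clock 3: out=0, reg = 0x5DFB6C
clock 4: out=0, reg = 0xAEFDB6
clock 5: out=0, reg = 0x577EDB
clock 6: out=1, reg = 0x2BBF6D
clock 7: out=1, reg = 0x15DFB6
clock 8: out=0, reg = 0x0AEFDB
clock 9: out=1, reg = 0x8577ED

01101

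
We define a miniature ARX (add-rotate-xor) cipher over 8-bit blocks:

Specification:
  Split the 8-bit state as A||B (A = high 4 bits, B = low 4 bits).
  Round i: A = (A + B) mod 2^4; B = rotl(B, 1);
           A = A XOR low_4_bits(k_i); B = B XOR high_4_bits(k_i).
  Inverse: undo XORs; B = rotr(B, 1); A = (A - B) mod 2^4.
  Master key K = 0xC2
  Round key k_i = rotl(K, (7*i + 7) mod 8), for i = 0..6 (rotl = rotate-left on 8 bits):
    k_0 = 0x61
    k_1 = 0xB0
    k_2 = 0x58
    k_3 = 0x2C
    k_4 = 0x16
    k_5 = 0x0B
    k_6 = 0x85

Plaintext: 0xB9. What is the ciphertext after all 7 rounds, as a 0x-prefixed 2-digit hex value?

0xDA

s_0 = plaintext = 0xB9
s_1 = Round(s_0, k_0) = 0x55
s_2 = Round(s_1, k_1) = 0xA1
s_3 = Round(s_2, k_2) = 0x37
s_4 = Round(s_3, k_3) = 0x6C
s_5 = Round(s_4, k_4) = 0x48
s_6 = Round(s_5, k_5) = 0x71
s_7 = Round(s_6, k_6) = 0xDA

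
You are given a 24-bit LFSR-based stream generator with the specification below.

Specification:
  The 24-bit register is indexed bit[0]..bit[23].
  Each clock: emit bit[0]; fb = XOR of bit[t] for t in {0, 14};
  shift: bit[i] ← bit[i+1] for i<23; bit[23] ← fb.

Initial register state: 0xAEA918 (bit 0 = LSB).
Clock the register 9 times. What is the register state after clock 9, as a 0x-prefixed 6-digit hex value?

0xD15754

reg_0 = 0xAEA918
clock 1: out=0, reg = 0x57548C
clock 2: out=0, reg = 0xABAA46
clock 3: out=0, reg = 0x55D523
clock 4: out=1, reg = 0x2AEA91
clock 5: out=1, reg = 0x157548
clock 6: out=0, reg = 0x8ABAA4
clock 7: out=0, reg = 0x455D52
clock 8: out=0, reg = 0xA2AEA9
clock 9: out=1, reg = 0xD15754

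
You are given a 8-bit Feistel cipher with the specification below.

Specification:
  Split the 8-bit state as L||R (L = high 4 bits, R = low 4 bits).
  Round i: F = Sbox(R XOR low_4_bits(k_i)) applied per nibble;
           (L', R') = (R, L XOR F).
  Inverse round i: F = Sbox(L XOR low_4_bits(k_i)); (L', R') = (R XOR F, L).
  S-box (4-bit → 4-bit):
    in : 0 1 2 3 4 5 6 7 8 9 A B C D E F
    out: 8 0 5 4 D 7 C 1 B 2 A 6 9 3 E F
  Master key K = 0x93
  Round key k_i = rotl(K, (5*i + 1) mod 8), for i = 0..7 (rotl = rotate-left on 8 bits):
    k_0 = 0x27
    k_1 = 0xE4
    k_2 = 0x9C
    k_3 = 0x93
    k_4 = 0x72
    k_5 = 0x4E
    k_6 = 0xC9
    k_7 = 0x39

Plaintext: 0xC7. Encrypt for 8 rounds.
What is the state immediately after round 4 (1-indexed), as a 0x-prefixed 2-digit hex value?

0x0B

s_0 = plaintext = 0xC7
s_1 = Round(s_0, k_0) = 0x74
s_2 = Round(s_1, k_1) = 0x4F
s_3 = Round(s_2, k_2) = 0xF0
s_4 = Round(s_3, k_3) = 0x0B
s_5 = Round(s_4, k_4) = 0xB2
s_6 = Round(s_5, k_5) = 0x22
s_7 = Round(s_6, k_6) = 0x24
s_8 = Round(s_7, k_7) = 0x41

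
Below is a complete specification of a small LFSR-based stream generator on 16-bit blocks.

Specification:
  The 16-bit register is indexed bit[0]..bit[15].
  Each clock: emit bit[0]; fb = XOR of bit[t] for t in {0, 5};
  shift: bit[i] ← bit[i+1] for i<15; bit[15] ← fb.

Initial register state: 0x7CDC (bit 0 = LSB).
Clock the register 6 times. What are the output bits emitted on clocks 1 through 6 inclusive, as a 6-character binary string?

001110

reg_0 = 0x7CDC
clock 1: out=0, reg = 0x3E6E
clock 2: out=0, reg = 0x9F37
clock 3: out=1, reg = 0x4F9B
clock 4: out=1, reg = 0xA7CD
clock 5: out=1, reg = 0xD3E6
clock 6: out=0, reg = 0xE9F3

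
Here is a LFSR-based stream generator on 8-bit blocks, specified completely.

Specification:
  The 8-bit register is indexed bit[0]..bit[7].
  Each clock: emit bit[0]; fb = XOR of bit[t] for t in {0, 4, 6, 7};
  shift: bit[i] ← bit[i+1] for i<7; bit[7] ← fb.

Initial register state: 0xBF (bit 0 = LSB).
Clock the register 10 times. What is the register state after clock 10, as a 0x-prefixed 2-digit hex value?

reg_0 = 0xBF
clock 1: out=1, reg = 0xDF
clock 2: out=1, reg = 0x6F
clock 3: out=1, reg = 0x37
clock 4: out=1, reg = 0x1B
clock 5: out=1, reg = 0x0D
clock 6: out=1, reg = 0x86
clock 7: out=0, reg = 0xC3
clock 8: out=1, reg = 0xE1
clock 9: out=1, reg = 0xF0
clock 10: out=0, reg = 0xF8

0xF8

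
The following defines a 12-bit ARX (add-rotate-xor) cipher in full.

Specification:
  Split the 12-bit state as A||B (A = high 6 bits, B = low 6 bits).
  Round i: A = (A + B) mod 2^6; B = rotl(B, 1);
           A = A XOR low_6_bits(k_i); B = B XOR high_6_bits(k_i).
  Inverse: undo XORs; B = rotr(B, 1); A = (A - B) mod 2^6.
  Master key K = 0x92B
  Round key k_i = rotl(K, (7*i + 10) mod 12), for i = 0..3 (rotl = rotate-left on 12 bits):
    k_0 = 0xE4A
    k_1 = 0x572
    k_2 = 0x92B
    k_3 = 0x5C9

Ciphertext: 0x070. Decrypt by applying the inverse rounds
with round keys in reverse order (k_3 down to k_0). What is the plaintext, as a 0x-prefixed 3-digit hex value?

0xD53

s_0 = ciphertext = 0x070
s_1 = InvRound(s_0, k_3) = 0x573
s_2 = InvRound(s_1, k_2) = 0x4EB
s_3 = InvRound(s_2, k_1) = 0x09F
s_4 = InvRound(s_3, k_0) = 0xD53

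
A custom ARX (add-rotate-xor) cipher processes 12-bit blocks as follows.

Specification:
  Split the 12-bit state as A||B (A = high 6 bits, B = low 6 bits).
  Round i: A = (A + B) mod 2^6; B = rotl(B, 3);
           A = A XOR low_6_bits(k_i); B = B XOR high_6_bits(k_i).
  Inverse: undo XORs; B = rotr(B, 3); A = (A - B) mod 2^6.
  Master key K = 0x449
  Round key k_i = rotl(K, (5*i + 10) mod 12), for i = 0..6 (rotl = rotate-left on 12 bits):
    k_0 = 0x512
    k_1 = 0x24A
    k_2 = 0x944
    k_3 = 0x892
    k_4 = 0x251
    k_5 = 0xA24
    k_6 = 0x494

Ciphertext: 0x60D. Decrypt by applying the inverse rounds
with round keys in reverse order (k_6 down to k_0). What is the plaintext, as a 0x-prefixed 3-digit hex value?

s_0 = ciphertext = 0x60D
s_1 = InvRound(s_0, k_6) = 0x47B
s_2 = InvRound(s_1, k_5) = 0x6DA
s_3 = InvRound(s_2, k_4) = 0xC1A
s_4 = InvRound(s_3, k_3) = 0x6C7
s_5 = InvRound(s_4, k_2) = 0x2D4
s_6 = InvRound(s_5, k_1) = 0x5AB
s_7 = InvRound(s_6, k_0) = 0x17F

0x17F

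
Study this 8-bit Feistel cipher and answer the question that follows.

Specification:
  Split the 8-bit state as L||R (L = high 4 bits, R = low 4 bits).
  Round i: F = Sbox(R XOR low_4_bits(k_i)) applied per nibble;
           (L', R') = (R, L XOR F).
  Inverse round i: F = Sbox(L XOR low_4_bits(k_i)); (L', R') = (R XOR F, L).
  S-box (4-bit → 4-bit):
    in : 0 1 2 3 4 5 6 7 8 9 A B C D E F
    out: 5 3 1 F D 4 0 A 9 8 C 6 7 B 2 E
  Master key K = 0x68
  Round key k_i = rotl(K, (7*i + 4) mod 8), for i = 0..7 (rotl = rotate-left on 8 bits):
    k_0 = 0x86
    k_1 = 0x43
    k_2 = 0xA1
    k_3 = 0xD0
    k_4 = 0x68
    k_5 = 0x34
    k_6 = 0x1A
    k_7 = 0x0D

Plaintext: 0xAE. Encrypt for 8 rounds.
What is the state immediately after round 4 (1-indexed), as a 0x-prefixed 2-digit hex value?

0xF5

s_0 = plaintext = 0xAE
s_1 = Round(s_0, k_0) = 0xE3
s_2 = Round(s_1, k_1) = 0x3B
s_3 = Round(s_2, k_2) = 0xBF
s_4 = Round(s_3, k_3) = 0xF5
s_5 = Round(s_4, k_4) = 0x54
s_6 = Round(s_5, k_5) = 0x40
s_7 = Round(s_6, k_6) = 0x08
s_8 = Round(s_7, k_7) = 0x84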